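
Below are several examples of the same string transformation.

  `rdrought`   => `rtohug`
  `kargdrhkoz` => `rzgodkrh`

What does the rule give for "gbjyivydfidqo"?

What's happening: delete the first 2 characters, then take characters alternately from the front and the back (1st, last, 2nd, 2nd-last, ...).
Working it through for "gbjyivydfidqo": intermediate "jyivydfidqo", final "joyqidviyfd".

joyqidviyfd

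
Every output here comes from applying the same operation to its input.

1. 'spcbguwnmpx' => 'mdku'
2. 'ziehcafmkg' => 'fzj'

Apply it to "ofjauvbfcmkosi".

Each output is the input with this applied: shift every letter 3 places backward in the alphabet (wrapping around), then keep one character in every 3, starting at position 2 (positions 2nd, 5th, 8th, ...).
Applying that to "ofjauvbfcmkosi" gives "crchf".

crchf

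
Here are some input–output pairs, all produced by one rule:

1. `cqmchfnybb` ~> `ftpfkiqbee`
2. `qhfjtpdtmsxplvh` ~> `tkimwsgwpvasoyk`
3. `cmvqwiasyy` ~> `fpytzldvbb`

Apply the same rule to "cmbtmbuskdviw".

The pattern: shift every letter 3 places forward in the alphabet (wrapping around).
Doing the same to "cmbtmbuskdviw": "fpewpexvngylz".

fpewpexvngylz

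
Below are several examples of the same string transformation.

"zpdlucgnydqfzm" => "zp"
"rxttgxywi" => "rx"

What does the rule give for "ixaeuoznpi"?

ix

What's happening: keep only the first 2 characters.
On "ixaeuoznpi" that produces "ix".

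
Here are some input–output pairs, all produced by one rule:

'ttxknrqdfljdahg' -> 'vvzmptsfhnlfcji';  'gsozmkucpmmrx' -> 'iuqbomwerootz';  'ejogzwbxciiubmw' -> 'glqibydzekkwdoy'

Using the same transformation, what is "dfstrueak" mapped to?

fhuvtwgcm

The pattern: shift every letter 2 places forward in the alphabet (wrapping around).
So "dfstrueak" becomes "fhuvtwgcm".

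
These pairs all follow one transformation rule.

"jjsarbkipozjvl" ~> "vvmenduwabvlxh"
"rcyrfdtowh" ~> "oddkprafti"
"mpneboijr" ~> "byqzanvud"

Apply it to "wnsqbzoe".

The pattern: shift every letter 12 places forward in the alphabet (wrapping around), then swap each adjacent pair of characters (1↔2, 3↔4, ...).
"wnsqbzoe" → "zicelnqa".

zicelnqa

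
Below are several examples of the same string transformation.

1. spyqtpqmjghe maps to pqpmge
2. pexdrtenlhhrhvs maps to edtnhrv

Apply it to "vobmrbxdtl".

In each case the input is transformed by: keep every other character starting from the second (positions 2nd, 4th, 6th, ...).
"vobmrbxdtl" → "ombdl".

ombdl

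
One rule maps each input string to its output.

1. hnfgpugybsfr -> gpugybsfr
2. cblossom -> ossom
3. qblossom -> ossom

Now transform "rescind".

cind

What's happening: delete the first 3 characters.
So "rescind" becomes "cind".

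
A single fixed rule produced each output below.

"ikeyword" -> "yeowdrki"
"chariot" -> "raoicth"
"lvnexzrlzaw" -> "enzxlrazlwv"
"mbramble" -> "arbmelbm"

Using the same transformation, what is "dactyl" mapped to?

What's happening: move the first 2 characters to the end (rotate left by 2), then swap each adjacent pair of characters (1↔2, 3↔4, ...).
"dactyl" → "tclyad".

tclyad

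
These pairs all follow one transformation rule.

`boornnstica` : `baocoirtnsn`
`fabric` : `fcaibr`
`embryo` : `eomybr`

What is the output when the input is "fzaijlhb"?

fbzhalij

The pattern: take characters alternately from the front and the back (1st, last, 2nd, 2nd-last, ...).
"fzaijlhb" → "fbzhalij".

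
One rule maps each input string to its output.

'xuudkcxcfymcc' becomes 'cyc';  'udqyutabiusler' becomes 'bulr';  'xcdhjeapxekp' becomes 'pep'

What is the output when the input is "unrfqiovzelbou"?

Each output is the input with this applied: keep every other character starting from the second (positions 2nd, 4th, 6th, ...), then delete the first 3 characters.
"unrfqiovzelbou" → "nfivebu" → "vebu".

vebu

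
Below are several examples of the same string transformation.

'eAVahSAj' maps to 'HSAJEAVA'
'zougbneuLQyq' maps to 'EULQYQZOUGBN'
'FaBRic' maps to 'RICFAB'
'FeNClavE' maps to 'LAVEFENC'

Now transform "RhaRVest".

The pattern: swap the front and back halves of the string, then convert every letter to uppercase.
Working it through for "RhaRVest": intermediate "VestRhaR", final "VESTRHAR".

VESTRHAR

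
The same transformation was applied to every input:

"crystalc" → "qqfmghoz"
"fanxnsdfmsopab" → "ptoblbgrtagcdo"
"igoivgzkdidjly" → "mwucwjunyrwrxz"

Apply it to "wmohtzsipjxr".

Rule — move the last character to the front, then shift every letter 12 places backward in the alphabet (wrapping around).
For "wmohtzsipjxr", step one produces "rwmohtzsipjx"; step two turns that into "fkacvhngwdxl".

fkacvhngwdxl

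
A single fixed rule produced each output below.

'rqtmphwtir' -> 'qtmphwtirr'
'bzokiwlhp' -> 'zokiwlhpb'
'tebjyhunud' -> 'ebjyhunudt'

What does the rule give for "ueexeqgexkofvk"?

eexeqgexkofvku

The transformation: move the first character to the end.
On "ueexeqgexkofvk" that produces "eexeqgexkofvku".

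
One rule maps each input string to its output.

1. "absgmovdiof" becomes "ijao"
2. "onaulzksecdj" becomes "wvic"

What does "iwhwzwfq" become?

In each case the input is transformed by: shift every letter 8 places forward in the alphabet (wrapping around), then keep only the first 4 characters.
"iwhwzwfq" → "qepeheny" → "qepe".

qepe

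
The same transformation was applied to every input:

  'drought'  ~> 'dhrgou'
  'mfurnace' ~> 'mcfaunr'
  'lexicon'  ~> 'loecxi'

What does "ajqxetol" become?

Looking at the pairs, the operation is to delete the last character, then take characters alternately from the front and the back (1st, last, 2nd, 2nd-last, ...).
Working it through for "ajqxetol": intermediate "ajqxeto", final "aojtqex".

aojtqex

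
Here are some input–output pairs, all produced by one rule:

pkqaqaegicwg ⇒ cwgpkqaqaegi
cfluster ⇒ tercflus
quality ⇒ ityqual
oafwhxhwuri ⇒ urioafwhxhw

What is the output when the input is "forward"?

What's happening: move the last 3 characters to the front (rotate right by 3).
So "forward" becomes "ardforw".

ardforw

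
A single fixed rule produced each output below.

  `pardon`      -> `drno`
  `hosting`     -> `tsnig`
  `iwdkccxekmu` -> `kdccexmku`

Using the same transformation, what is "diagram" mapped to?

The transformation: swap each adjacent pair of characters (1↔2, 3↔4, ...), then delete the first 2 characters.
Working it through for "diagram": intermediate "idgaarm", final "gaarm".

gaarm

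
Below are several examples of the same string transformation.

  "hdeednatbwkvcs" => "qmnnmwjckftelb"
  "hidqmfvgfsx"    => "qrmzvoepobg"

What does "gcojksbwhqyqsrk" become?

What's happening: shift every letter 9 places forward in the alphabet (wrapping around).
Doing the same to "gcojksbwhqyqsrk": "plxstbkfqzhzbat".

plxstbkfqzhzbat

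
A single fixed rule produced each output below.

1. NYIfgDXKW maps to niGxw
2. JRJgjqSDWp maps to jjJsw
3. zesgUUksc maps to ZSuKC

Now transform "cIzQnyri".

Looking at the pairs, the operation is to flip the case of every letter, then keep every other character starting from the first (positions 1st, 3rd, 5th, ...).
"cIzQnyri" → "CZNR".
(Check on "NYIfgDXKW": → "nyiFGdxkw" → "niGxw" ✓)

CZNR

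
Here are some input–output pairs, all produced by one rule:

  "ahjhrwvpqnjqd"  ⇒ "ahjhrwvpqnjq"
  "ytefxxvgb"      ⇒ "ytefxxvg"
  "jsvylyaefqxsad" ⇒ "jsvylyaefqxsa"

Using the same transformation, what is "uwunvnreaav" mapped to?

Looking at the pairs, the operation is to delete the last character.
"uwunvnreaav" → "uwunvnreaa".

uwunvnreaa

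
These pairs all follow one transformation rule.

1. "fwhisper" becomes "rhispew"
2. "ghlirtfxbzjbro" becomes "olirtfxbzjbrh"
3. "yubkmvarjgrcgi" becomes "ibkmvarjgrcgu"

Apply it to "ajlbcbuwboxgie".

elbcbuwboxgij

The rule is to delete the first character, then swap the first and last characters.
Starting from "ajlbcbuwboxgie": after the first operation, "jlbcbuwboxgie"; after the second, "elbcbuwboxgij".
(Check on "yubkmvarjgrcgi": → "ubkmvarjgrcgi" → "ibkmvarjgrcgu" ✓)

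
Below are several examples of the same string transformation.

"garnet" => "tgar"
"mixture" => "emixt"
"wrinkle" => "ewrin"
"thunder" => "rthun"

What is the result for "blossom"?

mblos

Each output is the input with this applied: move the last 3 characters to the front (rotate right by 3), then delete the first 2 characters.
Applying that to "blossom" gives "mblos".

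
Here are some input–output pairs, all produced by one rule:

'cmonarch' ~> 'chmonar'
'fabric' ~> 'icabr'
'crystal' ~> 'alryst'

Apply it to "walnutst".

stalnut

The rule is to delete the first character, then move the last 2 characters to the front (rotate right by 2).
"walnutst" → "alnutst" → "stalnut".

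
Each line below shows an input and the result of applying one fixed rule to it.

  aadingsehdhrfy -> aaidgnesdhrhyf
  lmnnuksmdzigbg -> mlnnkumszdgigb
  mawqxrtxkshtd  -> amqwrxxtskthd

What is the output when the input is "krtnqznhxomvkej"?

Rule — swap each adjacent pair of characters (1↔2, 3↔4, ...).
Applying that to "krtnqznhxomvkej" gives "rkntzqhnoxvmekj".

rkntzqhnoxvmekj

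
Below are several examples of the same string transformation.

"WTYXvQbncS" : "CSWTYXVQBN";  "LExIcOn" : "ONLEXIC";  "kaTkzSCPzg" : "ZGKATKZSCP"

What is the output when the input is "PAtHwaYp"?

YPPATHWA

In each case the input is transformed by: move the last 2 characters to the front (rotate right by 2), then convert every letter to uppercase.
On "PAtHwaYp": the first step gives "YpPAtHwa", and the second then gives "YPPATHWA".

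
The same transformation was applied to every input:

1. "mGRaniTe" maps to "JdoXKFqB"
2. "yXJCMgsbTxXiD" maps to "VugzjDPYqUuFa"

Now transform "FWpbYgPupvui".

ctMYvDmRMSRF

Rule — flip the case of every letter, then shift every letter 3 places backward in the alphabet (wrapping around).
Working it through for "FWpbYgPupvui": intermediate "fwPByGpUPVUI", final "ctMYvDmRMSRF".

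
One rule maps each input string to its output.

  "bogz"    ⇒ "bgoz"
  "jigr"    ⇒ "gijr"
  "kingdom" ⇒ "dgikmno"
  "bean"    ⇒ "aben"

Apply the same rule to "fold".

Each output is the input with this applied: sort the characters into alphabetical order.
Doing the same to "fold": "dflo".

dflo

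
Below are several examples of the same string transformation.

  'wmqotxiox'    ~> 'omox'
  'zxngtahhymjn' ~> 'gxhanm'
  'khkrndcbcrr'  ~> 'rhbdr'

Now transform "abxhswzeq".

hbew

In each case the input is transformed by: keep every other character starting from the second (positions 2nd, 4th, 6th, ...), then swap each adjacent pair of characters (1↔2, 3↔4, ...).
Applying both steps to "abxhswzeq": "bhwe", then "hbew".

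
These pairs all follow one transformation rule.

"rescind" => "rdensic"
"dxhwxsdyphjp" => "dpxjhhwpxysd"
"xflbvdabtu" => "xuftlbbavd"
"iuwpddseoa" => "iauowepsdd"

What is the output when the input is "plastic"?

pcliats

Each output is the input with this applied: take characters alternately from the front and the back (1st, last, 2nd, 2nd-last, ...).
So "plastic" becomes "pcliats".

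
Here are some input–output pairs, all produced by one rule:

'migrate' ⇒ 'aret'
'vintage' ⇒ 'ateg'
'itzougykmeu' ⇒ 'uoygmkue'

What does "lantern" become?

The pattern: delete the first 3 characters, then swap each adjacent pair of characters (1↔2, 3↔4, ...).
Applying both steps to "lantern": "tern", then "etnr".

etnr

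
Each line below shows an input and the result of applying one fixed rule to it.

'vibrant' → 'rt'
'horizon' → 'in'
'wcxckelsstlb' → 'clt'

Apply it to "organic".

The pattern: keep one character in every 3, starting at position 1 (positions 1st, 4th, 7th, ...), then delete the first character.
Applying both steps to "organic": "oac", then "ac".
(Check on "horizon": → "hin" → "in" ✓)

ac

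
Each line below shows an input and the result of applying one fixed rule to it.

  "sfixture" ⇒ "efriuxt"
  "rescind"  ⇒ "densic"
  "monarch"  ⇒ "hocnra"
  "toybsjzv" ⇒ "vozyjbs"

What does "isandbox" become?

Rule — take characters alternately from the front and the back (1st, last, 2nd, 2nd-last, ...), then delete the first character.
Starting from "isandbox": after the first operation, "ixsoabnd"; after the second, "xsoabnd".

xsoabnd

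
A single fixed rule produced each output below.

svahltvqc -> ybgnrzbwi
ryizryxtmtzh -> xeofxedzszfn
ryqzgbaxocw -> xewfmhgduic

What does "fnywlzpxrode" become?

Each output is the input with this applied: shift every letter 6 places forward in the alphabet (wrapping around).
"fnywlzpxrode" → "ltecrfvdxujk".

ltecrfvdxujk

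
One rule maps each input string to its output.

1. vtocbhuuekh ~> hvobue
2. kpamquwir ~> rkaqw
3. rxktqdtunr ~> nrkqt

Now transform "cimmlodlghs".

Each output is the input with this applied: keep every other character starting from the first (positions 1st, 3rd, 5th, ...), then move the last character to the front.
Applying both steps to "cimmlodlghs": "cmldgs", then "scmldg".

scmldg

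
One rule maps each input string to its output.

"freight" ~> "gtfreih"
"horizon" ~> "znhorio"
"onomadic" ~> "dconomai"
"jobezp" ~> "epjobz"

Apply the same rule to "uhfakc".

acuhfk

The rule is to move the last 2 characters to the front (rotate right by 2), then swap the first and last characters.
Applying both steps to "uhfakc": "kcuhfa", then "acuhfk".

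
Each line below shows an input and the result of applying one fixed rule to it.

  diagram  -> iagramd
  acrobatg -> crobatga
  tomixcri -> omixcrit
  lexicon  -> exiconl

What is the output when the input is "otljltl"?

tljltlo

Each output is the input with this applied: move the first character to the end.
On "otljltl" that produces "tljltlo".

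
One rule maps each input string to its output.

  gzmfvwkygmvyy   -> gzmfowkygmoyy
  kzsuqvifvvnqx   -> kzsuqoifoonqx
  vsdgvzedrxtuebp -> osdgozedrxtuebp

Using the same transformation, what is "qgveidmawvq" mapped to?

Each output is the input with this applied: replace every "v" with "o".
Doing the same to "qgveidmawvq": "qgoeidmawoq".

qgoeidmawoq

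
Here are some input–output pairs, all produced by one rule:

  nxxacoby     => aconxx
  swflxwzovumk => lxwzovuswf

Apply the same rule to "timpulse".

pultim

Rule — delete the last 2 characters, then move the first 3 characters to the end (rotate left by 3).
On "timpulse": the first step gives "timpul", and the second then gives "pultim".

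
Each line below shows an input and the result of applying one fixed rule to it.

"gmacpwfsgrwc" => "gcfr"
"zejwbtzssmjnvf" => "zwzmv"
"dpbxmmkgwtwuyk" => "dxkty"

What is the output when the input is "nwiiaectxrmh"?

nicr

The pattern: keep one character in every 3, starting at position 1 (positions 1st, 4th, 7th, ...).
Doing the same to "nwiiaectxrmh": "nicr".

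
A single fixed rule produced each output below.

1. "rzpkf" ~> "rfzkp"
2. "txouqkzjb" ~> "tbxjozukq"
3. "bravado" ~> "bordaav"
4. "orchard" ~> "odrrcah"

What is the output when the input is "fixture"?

The transformation: take characters alternately from the front and the back (1st, last, 2nd, 2nd-last, ...).
Applying that to "fixture" gives "feirxut".

feirxut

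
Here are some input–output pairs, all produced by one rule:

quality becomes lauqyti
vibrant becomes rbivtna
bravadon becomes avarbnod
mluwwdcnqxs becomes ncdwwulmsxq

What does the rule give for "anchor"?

The rule is to reverse the string, then move the first 3 characters to the end (rotate left by 3).
Applying that to "anchor" gives "cnaroh".

cnaroh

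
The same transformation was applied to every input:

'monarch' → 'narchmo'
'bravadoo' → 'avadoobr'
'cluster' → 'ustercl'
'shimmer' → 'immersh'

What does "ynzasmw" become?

zasmwyn

Each output is the input with this applied: move the first 2 characters to the end (rotate left by 2).
Doing the same to "ynzasmw": "zasmwyn".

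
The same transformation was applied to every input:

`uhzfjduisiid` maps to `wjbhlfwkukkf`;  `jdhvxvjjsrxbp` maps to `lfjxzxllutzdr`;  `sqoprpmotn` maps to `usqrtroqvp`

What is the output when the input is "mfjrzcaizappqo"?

ohltbeckbcrrsq

Looking at the pairs, the operation is to shift every letter 2 places forward in the alphabet (wrapping around).
"mfjrzcaizappqo" → "ohltbeckbcrrsq".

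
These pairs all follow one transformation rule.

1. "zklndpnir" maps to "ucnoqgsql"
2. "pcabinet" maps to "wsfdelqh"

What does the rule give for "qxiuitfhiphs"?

vtalxlwiklsk

Looking at the pairs, the operation is to move the last character to the front, then shift every letter 3 places forward in the alphabet (wrapping around).
On "qxiuitfhiphs" that produces "vtalxlwiklsk".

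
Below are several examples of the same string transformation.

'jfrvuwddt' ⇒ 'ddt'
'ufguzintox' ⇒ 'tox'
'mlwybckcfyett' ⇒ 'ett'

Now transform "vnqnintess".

ess

What's happening: keep only the last 3 characters.
Applying that to "vnqnintess" gives "ess".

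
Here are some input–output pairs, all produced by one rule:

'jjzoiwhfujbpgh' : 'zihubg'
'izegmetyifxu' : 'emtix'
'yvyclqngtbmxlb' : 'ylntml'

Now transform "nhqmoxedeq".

qoee

Each output is the input with this applied: delete the first character, then keep every other character starting from the second (positions 2nd, 4th, 6th, ...).
"nhqmoxedeq" → "hqmoxedeq" → "qoee".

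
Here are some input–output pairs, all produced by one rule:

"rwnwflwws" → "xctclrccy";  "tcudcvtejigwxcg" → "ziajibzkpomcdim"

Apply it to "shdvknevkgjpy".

The pattern: shift every letter 6 places forward in the alphabet (wrapping around).
So "shdvknevkgjpy" becomes "ynjbqtkbqmpve".

ynjbqtkbqmpve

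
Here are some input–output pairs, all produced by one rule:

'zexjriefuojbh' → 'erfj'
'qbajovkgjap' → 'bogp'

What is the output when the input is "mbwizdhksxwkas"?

bzkws

Looking at the pairs, the operation is to keep one character in every 3, starting at position 2 (positions 2nd, 5th, 8th, ...).
So "mbwizdhksxwkas" becomes "bzkws".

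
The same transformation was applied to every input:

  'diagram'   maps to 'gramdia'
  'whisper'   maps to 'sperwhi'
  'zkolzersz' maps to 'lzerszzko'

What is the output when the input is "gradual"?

dualgra

The rule is to move the first 3 characters to the end (rotate left by 3).
Doing the same to "gradual": "dualgra".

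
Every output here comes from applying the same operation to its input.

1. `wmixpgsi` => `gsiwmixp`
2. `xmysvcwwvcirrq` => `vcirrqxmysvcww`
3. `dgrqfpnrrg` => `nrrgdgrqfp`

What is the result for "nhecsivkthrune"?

Looking at the pairs, the operation is to move the first character to the end, then swap the front and back halves of the string.
On "nhecsivkthrune": the first step gives "hecsivkthrunen", and the second then gives "thrunenhecsivk".

thrunenhecsivk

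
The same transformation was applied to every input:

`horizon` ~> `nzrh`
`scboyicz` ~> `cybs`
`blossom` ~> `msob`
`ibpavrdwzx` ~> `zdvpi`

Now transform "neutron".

What's happening: keep every other character starting from the first (positions 1st, 3rd, 5th, ...), then reverse the string.
For "neutron", step one produces "nurn"; step two turns that into "nrun".

nrun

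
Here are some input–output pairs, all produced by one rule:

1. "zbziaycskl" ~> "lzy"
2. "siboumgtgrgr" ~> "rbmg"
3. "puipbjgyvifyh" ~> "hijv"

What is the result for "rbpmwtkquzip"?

pptu

Rule — move the last 2 characters to the front (rotate right by 2), then keep one character in every 3, starting at position 2 (positions 2nd, 5th, 8th, ...).
On "rbpmwtkquzip": the first step gives "iprbpmwtkquz", and the second then gives "pptu".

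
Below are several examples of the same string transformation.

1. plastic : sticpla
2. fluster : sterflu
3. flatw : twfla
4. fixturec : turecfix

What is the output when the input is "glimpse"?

Each output is the input with this applied: move the first 3 characters to the end (rotate left by 3).
For "glimpse" the result is "mpsegli".

mpsegli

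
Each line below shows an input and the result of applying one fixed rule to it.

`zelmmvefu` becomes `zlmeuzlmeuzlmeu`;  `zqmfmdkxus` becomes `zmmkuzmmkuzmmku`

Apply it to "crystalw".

What's happening: keep every other character starting from the first (positions 1st, 3rd, 5th, ...), then write the whole string 3 times in a row.
"crystalw" → "cytl" → "cytlcytlcytl".
(Check on "zelmmvefu": → "zlmeu" → "zlmeuzlmeuzlmeu" ✓)

cytlcytlcytl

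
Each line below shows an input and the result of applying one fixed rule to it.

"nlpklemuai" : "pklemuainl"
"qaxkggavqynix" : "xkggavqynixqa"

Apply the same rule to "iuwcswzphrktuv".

wcswzphrktuviu

In each case the input is transformed by: move the first 2 characters to the end (rotate left by 2).
For "iuwcswzphrktuv" the result is "wcswzphrktuviu".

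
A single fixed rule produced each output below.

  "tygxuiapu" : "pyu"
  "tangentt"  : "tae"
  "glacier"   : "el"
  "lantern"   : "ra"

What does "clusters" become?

The rule is to move the last 3 characters to the front (rotate right by 3), then keep one character in every 3, starting at position 2 (positions 2nd, 5th, 8th, ...).
Working it through for "clusters": intermediate "ersclust", final "rlt".

rlt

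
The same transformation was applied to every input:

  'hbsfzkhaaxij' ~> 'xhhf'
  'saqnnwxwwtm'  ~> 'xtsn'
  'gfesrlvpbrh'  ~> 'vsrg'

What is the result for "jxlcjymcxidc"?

mjic

The transformation: keep one character in every 3, starting at position 1 (positions 1st, 4th, 7th, ...), then sort the characters into reverse alphabetical order.
Applying both steps to "jxlcjymcxidc": "jcmi", then "mjic".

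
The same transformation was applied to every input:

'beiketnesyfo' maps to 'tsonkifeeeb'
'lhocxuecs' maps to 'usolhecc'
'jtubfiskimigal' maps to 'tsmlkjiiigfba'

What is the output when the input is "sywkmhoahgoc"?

wsoomkhhgca

Rule — sort the characters into reverse alphabetical order, then delete the first character.
On "sywkmhoahgoc": the first step gives "ywsoomkhhgca", and the second then gives "wsoomkhhgca".
(Check on "beiketnesyfo": → "ytsonkifeeeb" → "tsonkifeeeb" ✓)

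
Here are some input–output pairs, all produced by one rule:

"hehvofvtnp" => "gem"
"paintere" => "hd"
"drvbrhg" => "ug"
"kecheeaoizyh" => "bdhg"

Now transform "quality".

zs

The transformation: shift every letter 1 place backward in the alphabet (wrapping around), then keep one character in every 3, starting at position 3 (positions 3rd, 6th, 9th, ...).
For "quality", step one produces "ptzkhsx"; step two turns that into "zs".
(Check on "hehvofvtnp": → "gdguneusmo" → "gem" ✓)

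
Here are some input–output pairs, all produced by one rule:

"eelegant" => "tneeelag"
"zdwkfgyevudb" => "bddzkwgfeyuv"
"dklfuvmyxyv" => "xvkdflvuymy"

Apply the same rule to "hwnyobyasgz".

szwhynboayg

Looking at the pairs, the operation is to swap each adjacent pair of characters (1↔2, 3↔4, ...), then move the last 2 characters to the front (rotate right by 2).
On "hwnyobyasgz": the first step gives "whynboaygsz", and the second then gives "szwhynboayg".
(Check on "zdwkfgyevudb": → "dzkwgfeyuvbd" → "bddzkwgfeyuv" ✓)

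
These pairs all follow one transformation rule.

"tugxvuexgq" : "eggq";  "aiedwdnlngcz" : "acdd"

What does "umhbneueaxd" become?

abde

In each case the input is transformed by: sort the characters into alphabetical order, then keep only the first 4 characters.
Applying both steps to "umhbneueaxd": "abdeehmnuux", then "abde".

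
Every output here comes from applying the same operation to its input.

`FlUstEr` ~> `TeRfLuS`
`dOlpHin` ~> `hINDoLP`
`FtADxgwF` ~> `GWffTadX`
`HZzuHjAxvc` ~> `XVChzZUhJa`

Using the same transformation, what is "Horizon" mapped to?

ZONhORI

Each output is the input with this applied: move the last 3 characters to the front (rotate right by 3), then flip the case of every letter.
"Horizon" → "zonHori" → "ZONhORI".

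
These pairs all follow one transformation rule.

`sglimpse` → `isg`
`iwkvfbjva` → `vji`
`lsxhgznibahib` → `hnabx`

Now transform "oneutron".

uon

Each output is the input with this applied: move the first 3 characters to the end (rotate left by 3), then keep one character in every 3, starting at position 1 (positions 1st, 4th, 7th, ...).
Applying both steps to "oneutron": "utronone", then "uon".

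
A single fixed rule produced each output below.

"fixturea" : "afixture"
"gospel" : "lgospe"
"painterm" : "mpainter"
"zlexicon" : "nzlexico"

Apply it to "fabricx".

xfabric

Each output is the input with this applied: move the last character to the front.
On "fabricx" that produces "xfabric".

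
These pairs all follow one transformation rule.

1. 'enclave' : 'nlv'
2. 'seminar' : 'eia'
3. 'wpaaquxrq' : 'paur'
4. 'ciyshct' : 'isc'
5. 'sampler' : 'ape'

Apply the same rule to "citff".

if

The rule is to keep every other character starting from the second (positions 2nd, 4th, 6th, ...).
Applying that to "citff" gives "if".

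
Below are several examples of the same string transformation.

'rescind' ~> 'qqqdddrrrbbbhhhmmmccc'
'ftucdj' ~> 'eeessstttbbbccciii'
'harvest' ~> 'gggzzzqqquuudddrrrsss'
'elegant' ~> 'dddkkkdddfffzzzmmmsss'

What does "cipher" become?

The rule is to shift every letter 1 place backward in the alphabet (wrapping around), then repeat every character 3 times.
On "cipher": the first step gives "bhogdq", and the second then gives "bbbhhhooogggdddqqq".

bbbhhhooogggdddqqq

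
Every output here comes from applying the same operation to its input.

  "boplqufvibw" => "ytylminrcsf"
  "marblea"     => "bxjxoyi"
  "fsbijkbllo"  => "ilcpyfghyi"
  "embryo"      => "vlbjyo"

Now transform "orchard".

The transformation: shift every letter 3 places backward in the alphabet (wrapping around), then move the last 2 characters to the front (rotate right by 2).
Working it through for "orchard": intermediate "lozexoa", final "oalozex".

oalozex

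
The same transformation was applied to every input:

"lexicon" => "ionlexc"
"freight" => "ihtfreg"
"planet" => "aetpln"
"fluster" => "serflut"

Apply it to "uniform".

frmunio

Rule — move the last 3 characters to the front (rotate right by 3), then swap the first and last characters.
"uniform" → "ormunif" → "frmunio".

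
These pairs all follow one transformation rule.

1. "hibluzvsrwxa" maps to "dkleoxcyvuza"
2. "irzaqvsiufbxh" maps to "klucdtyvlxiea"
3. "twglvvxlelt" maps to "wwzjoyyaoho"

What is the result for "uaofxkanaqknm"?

pxdriandqdtnq

The pattern: shift every letter 3 places forward in the alphabet (wrapping around), then move the last character to the front.
Working it through for "uaofxkanaqknm": intermediate "xdriandqdtnqp", final "pxdriandqdtnq".
(Check on "twglvvxlelt": → "wzjoyyaohow" → "wwzjoyyaoho" ✓)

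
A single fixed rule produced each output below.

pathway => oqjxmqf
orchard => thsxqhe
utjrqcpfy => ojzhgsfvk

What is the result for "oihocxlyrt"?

jyxesnbohe

Looking at the pairs, the operation is to swap the first and last characters, then shift every letter 10 places backward in the alphabet (wrapping around).
Working it through for "oihocxlyrt": intermediate "tihocxlyro", final "jyxesnbohe".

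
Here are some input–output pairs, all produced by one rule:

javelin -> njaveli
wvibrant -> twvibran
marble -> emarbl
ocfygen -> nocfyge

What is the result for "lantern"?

The transformation: move the last character to the front.
Doing the same to "lantern": "nlanter".

nlanter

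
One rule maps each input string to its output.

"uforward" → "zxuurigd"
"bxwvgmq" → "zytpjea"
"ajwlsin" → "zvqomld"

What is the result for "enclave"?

The rule is to shift every letter 3 places forward in the alphabet (wrapping around), then sort the characters into reverse alphabetical order.
On "enclave": the first step gives "hqfodyh", and the second then gives "yqohhfd".

yqohhfd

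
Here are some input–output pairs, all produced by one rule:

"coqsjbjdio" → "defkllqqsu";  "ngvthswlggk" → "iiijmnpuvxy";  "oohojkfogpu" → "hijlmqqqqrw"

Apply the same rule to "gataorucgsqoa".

ccceiiqqstuvw

The rule is to sort the characters into alphabetical order, then shift every letter 2 places forward in the alphabet (wrapping around).
Working it through for "gataorucgsqoa": intermediate "aaacggooqrstu", final "ccceiiqqstuvw".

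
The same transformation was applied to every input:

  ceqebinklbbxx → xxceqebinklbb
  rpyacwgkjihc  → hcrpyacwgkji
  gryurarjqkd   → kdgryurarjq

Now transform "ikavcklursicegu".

The transformation: move the last 2 characters to the front (rotate right by 2).
Applying that to "ikavcklursicegu" gives "guikavcklursice".

guikavcklursice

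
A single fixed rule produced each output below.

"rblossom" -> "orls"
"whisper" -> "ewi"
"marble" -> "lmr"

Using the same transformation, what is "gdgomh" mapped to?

What's happening: move the last 3 characters to the front (rotate right by 3), then keep every other character starting from the second (positions 2nd, 4th, 6th, ...).
Working it through for "gdgomh": intermediate "omhgdg", final "mgg".

mgg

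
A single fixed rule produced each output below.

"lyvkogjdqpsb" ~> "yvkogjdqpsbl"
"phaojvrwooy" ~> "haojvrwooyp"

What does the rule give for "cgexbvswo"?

What's happening: move the first character to the end.
For "cgexbvswo" the result is "gexbvswoc".

gexbvswoc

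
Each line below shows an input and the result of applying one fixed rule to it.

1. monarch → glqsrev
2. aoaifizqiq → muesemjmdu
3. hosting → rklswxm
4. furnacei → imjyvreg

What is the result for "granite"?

Looking at the pairs, the operation is to move the last 2 characters to the front (rotate right by 2), then shift every letter 4 places forward in the alphabet (wrapping around).
Starting from "granite": after the first operation, "tegrani"; after the second, "xikverm".

xikverm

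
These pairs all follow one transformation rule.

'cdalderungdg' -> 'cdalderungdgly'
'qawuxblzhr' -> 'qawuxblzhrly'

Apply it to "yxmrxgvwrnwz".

yxmrxgvwrnwzly

The rule is to append "ly".
For "yxmrxgvwrnwz" the result is "yxmrxgvwrnwzly".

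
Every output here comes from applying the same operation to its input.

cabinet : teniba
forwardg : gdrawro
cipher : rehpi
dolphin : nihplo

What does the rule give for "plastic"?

The transformation: reverse the string, then delete the last character.
Applying both steps to "plastic": "citsalp", then "citsal".

citsal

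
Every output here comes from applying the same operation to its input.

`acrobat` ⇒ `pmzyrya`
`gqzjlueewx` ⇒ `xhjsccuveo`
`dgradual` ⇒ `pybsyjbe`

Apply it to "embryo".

zpwmck

What's happening: move the first 2 characters to the end (rotate left by 2), then shift every letter 2 places backward in the alphabet (wrapping around).
Applying that to "embryo" gives "zpwmck".
(Check on "dgradual": → "radualdg" → "pybsyjbe" ✓)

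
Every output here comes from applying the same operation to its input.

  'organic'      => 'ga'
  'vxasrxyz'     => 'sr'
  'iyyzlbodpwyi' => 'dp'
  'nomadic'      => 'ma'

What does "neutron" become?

ut

Each output is the input with this applied: move the last 3 characters to the front (rotate right by 3), then keep only the last 2 characters.
Starting from "neutron": after the first operation, "ronneut"; after the second, "ut".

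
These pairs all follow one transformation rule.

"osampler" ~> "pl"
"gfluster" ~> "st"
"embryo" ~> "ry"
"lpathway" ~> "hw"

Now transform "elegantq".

The transformation: swap the front and back halves of the string, then keep only the first 2 characters.
For "elegantq" the result is "an".

an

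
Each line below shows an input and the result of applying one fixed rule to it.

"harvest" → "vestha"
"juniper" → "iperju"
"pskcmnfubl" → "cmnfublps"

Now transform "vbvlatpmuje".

latpmujevb

Looking at the pairs, the operation is to move the first 3 characters to the end (rotate left by 3), then delete the last character.
Applying both steps to "vbvlatpmuje": "latpmujevbv", then "latpmujevb".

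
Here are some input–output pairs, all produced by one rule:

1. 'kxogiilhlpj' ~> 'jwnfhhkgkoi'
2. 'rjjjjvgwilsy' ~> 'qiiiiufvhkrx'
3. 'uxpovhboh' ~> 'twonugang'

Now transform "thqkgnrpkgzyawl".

sgpjfmqojfyxzvk

Looking at the pairs, the operation is to shift every letter 1 place backward in the alphabet (wrapping around).
Doing the same to "thqkgnrpkgzyawl": "sgpjfmqojfyxzvk".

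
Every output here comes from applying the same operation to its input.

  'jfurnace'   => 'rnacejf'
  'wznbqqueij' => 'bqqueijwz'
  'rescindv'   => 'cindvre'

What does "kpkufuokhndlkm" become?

ufuokhndlkmkp

Looking at the pairs, the operation is to move the first 3 characters to the end (rotate left by 3), then delete the last character.
Starting from "kpkufuokhndlkm": after the first operation, "ufuokhndlkmkpk"; after the second, "ufuokhndlkmkp".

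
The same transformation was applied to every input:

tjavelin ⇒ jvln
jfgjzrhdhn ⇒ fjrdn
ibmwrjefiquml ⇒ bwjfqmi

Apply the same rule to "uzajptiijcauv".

zjticuu

What's happening: move the first character to the end, then keep every other character starting from the first (positions 1st, 3rd, 5th, ...).
Working it through for "uzajptiijcauv": intermediate "zajptiijcauvu", final "zjticuu".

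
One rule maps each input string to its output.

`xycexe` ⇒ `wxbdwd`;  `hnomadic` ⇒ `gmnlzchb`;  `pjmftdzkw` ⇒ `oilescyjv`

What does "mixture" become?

lhwstqd

Rule — shift every letter 1 place backward in the alphabet (wrapping around).
So "mixture" becomes "lhwstqd".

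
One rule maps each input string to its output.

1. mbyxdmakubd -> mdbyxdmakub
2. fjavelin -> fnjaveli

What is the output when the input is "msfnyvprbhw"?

mwsfnyvprbh

The pattern: swap the first and last characters, then move the last character to the front.
On "msfnyvprbhw": the first step gives "wsfnyvprbhm", and the second then gives "mwsfnyvprbh".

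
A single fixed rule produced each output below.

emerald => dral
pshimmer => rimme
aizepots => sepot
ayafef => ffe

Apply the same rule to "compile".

epil

Rule — delete the first 3 characters, then move the last character to the front.
Doing the same to "compile": "epil".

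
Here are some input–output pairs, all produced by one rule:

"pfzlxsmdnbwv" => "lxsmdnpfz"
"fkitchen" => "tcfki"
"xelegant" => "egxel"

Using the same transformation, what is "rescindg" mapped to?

cires

The pattern: delete the last 3 characters, then move the first 3 characters to the end (rotate left by 3).
On "rescindg" that produces "cires".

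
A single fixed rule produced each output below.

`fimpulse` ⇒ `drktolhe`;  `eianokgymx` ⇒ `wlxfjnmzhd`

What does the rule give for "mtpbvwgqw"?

The rule is to shift every letter 1 place backward in the alphabet (wrapping around), then reverse the string.
Applying both steps to "mtpbvwgqw": "lsoauvfpv", then "vpfvuaosl".

vpfvuaosl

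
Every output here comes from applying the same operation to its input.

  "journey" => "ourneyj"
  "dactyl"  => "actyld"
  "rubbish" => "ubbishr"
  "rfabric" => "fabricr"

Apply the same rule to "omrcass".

mrcasso

In each case the input is transformed by: move the first character to the end.
Applying that to "omrcass" gives "mrcasso".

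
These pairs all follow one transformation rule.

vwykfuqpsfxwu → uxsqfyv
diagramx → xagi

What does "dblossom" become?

Each output is the input with this applied: reverse the string, then keep every other character starting from the first (positions 1st, 3rd, 5th, ...).
For "dblossom", step one produces "mossolbd"; step two turns that into "msob".

msob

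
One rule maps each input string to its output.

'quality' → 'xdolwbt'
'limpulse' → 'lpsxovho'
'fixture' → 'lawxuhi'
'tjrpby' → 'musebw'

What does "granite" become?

Rule — shift every letter 3 places forward in the alphabet (wrapping around), then move the first character to the end.
Working it through for "granite": intermediate "judqlwh", final "udqlwhj".

udqlwhj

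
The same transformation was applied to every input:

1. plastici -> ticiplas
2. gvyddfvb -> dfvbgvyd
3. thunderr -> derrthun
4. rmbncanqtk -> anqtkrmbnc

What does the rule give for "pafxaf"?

xafpaf

Looking at the pairs, the operation is to swap the front and back halves of the string.
"pafxaf" → "xafpaf".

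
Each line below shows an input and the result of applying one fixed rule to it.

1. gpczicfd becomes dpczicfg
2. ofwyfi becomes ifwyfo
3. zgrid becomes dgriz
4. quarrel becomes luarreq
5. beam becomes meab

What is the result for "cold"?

dolc

In each case the input is transformed by: swap the first and last characters.
Doing the same to "cold": "dolc".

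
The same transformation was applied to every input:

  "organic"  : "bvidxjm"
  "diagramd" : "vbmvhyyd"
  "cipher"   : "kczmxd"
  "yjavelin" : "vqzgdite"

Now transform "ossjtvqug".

Rule — move the first 2 characters to the end (rotate left by 2), then shift every letter 5 places backward in the alphabet (wrapping around).
For "ossjtvqug", step one produces "sjtvqugos"; step two turns that into "neoqlpbjn".

neoqlpbjn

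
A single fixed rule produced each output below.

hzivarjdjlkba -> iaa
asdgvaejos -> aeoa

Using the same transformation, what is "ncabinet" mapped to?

Looking at the pairs, the operation is to move the first 2 characters to the end (rotate left by 2), then keep only the vowels.
"ncabinet" → "abinetnc" → "aie".

aie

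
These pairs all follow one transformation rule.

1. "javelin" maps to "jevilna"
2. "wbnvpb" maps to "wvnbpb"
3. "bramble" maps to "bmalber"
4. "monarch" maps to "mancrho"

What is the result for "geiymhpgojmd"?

gyihmgpjodme

The rule is to swap each adjacent pair of characters (1↔2, 3↔4, ...), then move the first character to the end.
Applying both steps to "geiymhpgojmd": "egyihmgpjodm", then "gyihmgpjodme".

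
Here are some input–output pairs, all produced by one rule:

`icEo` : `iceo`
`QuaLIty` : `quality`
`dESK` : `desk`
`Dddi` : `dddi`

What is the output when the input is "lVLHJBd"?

Each output is the input with this applied: convert every letter to lowercase.
On "lVLHJBd" that produces "lvlhjbd".

lvlhjbd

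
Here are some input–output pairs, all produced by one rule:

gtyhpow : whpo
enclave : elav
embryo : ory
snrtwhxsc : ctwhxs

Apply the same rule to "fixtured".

The rule is to delete the first 3 characters, then move the last character to the front.
So "fixtured" becomes "dture".

dture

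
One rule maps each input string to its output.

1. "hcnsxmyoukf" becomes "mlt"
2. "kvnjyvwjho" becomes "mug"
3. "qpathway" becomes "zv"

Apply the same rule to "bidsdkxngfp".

cjf

Looking at the pairs, the operation is to keep one character in every 3, starting at position 3 (positions 3rd, 6th, 9th, ...), then shift every letter 1 place backward in the alphabet (wrapping around).
Working it through for "bidsdkxngfp": intermediate "dkg", final "cjf".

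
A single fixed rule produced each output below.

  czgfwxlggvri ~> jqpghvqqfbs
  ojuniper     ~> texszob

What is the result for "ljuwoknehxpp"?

The pattern: shift every letter 10 places forward in the alphabet (wrapping around), then delete the first character.
On "ljuwoknehxpp": the first step gives "vtegyuxorhzz", and the second then gives "tegyuxorhzz".

tegyuxorhzz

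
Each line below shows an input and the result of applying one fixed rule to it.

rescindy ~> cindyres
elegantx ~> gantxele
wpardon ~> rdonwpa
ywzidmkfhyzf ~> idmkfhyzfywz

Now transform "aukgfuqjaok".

gfuqjaokauk

Rule — move the first 3 characters to the end (rotate left by 3).
So "aukgfuqjaok" becomes "gfuqjaokauk".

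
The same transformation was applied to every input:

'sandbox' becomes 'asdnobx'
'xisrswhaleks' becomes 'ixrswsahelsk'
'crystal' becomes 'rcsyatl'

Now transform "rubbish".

urbbsih

The rule is to swap each adjacent pair of characters (1↔2, 3↔4, ...).
On "rubbish" that produces "urbbsih".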